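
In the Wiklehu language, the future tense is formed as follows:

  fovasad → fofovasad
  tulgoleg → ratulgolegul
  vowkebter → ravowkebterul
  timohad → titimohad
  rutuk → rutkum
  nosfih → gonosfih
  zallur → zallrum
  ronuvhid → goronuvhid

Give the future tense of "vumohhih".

govumohhih

"vumohhih" has last vowel 'i'. The stems whose last vowel is 'i' (nosfih → gonosfih, ronuvhid → goronuvhid) add the prefix go-.
The other patterns: stems whose last vowel is 'a' repeat the first consonant+vowel as a prefix; stems whose last vowel is 'u' delete the last vowel and add -um; stems whose last vowel is 'e' add ra- … -ul around the stem.
So vumohhih → govumohhih.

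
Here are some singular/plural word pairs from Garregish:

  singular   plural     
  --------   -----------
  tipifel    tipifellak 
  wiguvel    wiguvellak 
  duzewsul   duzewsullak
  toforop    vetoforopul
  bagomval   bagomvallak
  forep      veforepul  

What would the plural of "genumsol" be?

forep and wiguvel both have last vowel 'e' yet inflect differently (veforepul, wiguvellak), so the last vowel is not what conditions the rule; the final letter is.
"genumsol" ends in -l. The stems ending in -l (wiguvel → wiguvellak, tipifel → tipifellak, bagomval → bagomvallak) double the final consonant and add -ak.
So genumsol → genumsollak.

genumsollak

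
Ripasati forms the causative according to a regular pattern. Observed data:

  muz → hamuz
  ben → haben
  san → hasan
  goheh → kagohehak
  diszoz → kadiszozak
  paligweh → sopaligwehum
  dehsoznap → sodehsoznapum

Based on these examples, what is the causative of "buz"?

"buz" has 1 vowel. The stems with 1 vowel (muz → hamuz, ben → haben, san → hasan) add the prefix ha-.
So buz → habuz.

habuz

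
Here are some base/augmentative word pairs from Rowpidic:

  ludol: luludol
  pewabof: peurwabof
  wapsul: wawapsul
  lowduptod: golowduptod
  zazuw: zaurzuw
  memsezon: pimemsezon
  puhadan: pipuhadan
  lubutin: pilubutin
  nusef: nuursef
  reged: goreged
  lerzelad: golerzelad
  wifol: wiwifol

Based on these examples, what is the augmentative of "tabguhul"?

tatabguhul

"tabguhul" ends in -l. The stems ending in -l (ludol → luludol, wapsul → wawapsul, wifol → wiwifol) repeat the first consonant+vowel as a prefix.
So tabguhul → tatabguhul.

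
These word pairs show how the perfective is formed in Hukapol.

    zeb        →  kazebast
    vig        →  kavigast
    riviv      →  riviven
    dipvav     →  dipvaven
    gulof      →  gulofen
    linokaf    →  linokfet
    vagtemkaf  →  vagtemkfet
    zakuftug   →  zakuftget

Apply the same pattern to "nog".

gulof and linokaf both end in -f yet inflect differently (gulofen, linokfet), so the final letter is not what conditions the rule; the number of vowels is.
"nog" has 1 vowel. The stems with 1 vowel (zeb → kazebast, vig → kavigast) add ka- … -ast around the stem.
So nog → kanogast.

kanogast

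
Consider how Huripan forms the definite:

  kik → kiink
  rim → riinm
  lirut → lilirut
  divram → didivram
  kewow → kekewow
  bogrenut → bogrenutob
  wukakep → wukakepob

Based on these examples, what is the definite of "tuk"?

tuink

rim and divram both end in -m yet inflect differently (riinm, didivram), so the final letter is not what conditions the rule; the number of vowels is.
"tuk" has 1 vowel. The stems with 1 vowel (kik → kiink, rim → riinm) insert -in- after the first vowel.
The other patterns: stems with 2 vowels repeat the first consonant+vowel as a prefix; stems with 3 vowels add -ob.
So tuk → tuink.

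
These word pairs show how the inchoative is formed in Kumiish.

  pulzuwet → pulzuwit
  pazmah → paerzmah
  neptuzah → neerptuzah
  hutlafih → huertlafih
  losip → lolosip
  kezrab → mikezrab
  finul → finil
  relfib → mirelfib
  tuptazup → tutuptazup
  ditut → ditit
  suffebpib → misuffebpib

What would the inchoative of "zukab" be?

tuptazup and ditut both have last vowel 'u' yet inflect differently (tutuptazup, ditit), so the last vowel is not what conditions the rule; the final letter is.
"zukab" ends in -b. The stems ending in -b (relfib → mirelfib, kezrab → mikezrab, suffebpib → misuffebpib) add the prefix mi-.
So zukab → mizukab.

mizukab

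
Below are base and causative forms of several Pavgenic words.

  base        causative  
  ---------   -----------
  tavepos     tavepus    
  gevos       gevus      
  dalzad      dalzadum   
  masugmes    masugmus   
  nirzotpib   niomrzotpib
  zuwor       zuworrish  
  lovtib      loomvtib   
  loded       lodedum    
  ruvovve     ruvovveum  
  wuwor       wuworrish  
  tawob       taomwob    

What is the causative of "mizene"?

zuwor and tawob both have last vowel 'o' yet inflect differently (zuworrish, taomwob), so the last vowel is not what conditions the rule; the final letter is.
"mizene" ends in -e. The one such stem in the data (ruvovve → ruvovveum) adds -um, so the same rule applies.
The other patterns: stems ending in -r double the final consonant and add -ish; stems ending in -b insert -om- after the first vowel; stems ending in -s change the last vowel to 'u'.
So mizene → mizeneum.

mizeneum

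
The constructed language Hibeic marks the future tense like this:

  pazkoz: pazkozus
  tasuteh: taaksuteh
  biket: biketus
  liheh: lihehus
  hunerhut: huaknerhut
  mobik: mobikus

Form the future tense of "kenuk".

kenukus

biket and hunerhut both end in -t yet inflect differently (biketus, huaknerhut), so the final letter is not what conditions the rule; the number of vowels is.
"kenuk" has 2 vowels. The stems with 2 vowels (pazkoz → pazkozus, mobik → mobikus, biket → biketus) add -us.
The other pattern: stems with 3 vowels insert -ak- after the first vowel.
So kenuk → kenukus.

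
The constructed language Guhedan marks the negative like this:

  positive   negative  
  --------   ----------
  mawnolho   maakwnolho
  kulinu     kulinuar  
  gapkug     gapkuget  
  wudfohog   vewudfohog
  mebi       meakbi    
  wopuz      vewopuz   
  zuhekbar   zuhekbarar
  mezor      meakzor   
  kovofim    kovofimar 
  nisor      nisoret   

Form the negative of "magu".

maakgu

"magu" begins with m-. The stems beginning with m- (mawnolho → maakwnolho, mezor → meakzor, mebi → meakbi) insert -ak- after the first vowel.
So magu → maakgu.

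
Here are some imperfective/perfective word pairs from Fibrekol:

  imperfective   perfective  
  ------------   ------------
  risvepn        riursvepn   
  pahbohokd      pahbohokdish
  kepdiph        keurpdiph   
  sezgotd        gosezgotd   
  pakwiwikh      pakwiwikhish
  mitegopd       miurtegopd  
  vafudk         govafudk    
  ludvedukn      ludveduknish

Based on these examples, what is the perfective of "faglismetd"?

"faglismetd" has second-to-last letter 't'. The one such stem in the data (sezgotd → gosezgotd) adds the prefix go-, so the same rule applies.
The other patterns: stems whose second-to-last letter is 'p' insert -ur- after the first vowel; stems whose second-to-last letter is 'k' add -ish.
So faglismetd → gofaglismetd.

gofaglismetd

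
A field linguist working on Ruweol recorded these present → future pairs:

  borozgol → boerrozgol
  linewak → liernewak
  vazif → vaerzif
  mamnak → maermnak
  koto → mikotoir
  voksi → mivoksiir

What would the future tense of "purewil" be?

puerrewil

"purewil" ends in a consonant. The stems ending in a consonant (linewak → liernewak, vazif → vaerzif, borozgol → boerrozgol) insert -er- after the first vowel.
So purewil → puerrewil.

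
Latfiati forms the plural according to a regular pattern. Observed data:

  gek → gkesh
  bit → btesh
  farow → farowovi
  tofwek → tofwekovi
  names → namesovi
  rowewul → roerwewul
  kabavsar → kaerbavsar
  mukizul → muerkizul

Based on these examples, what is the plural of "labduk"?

labdukovi

gek and tofwek both end in -k yet inflect differently (gkesh, tofwekovi), so the final letter is not what conditions the rule; the number of vowels is.
"labduk" has 2 vowels. The stems with 2 vowels (farow → farowovi, tofwek → tofwekovi, names → namesovi) add -ovi.
The other patterns: stems with 1 vowel delete the last vowel and add -esh; stems with 3 vowels insert -er- after the first vowel.
So labduk → labdukovi.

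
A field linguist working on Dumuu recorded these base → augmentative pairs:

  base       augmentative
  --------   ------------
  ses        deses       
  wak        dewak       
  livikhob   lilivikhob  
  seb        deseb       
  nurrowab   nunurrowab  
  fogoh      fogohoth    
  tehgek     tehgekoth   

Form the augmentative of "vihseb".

"vihseb" has 2 vowels. The stems with 2 vowels (fogoh → fogohoth, tehgek → tehgekoth) add -oth.
The other patterns: stems with 1 vowel add the prefix de-; stems with 3 vowels repeat the first consonant+vowel as a prefix.
So vihseb → vihseboth.

vihseboth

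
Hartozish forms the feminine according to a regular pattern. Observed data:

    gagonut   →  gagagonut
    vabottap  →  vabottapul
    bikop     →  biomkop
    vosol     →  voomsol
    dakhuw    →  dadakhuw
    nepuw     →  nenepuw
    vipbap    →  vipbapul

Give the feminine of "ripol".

riompol

vabottap and bikop both end in -p yet inflect differently (vabottapul, biomkop), so the final letter is not what conditions the rule; the last vowel is.
"ripol" has last vowel 'o'. The stems whose last vowel is 'o' (bikop → biomkop, vosol → voomsol) insert -om- after the first vowel.
The other patterns: stems whose last vowel is 'a' add -ul; stems whose last vowel is 'u' repeat the first consonant+vowel as a prefix.
So ripol → riompol.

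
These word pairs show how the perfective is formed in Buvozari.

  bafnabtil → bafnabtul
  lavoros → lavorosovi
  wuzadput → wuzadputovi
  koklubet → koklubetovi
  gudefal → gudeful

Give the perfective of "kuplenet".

gudefal and lavoros both have 3 vowels yet inflect differently (gudeful, lavorosovi), so the number of vowels is not what conditions the rule; the final letter is.
"kuplenet" ends in -t. The stems ending in -t (koklubet → koklubetovi, wuzadput → wuzadputovi) add -ovi.
The other pattern: stems ending in -l change the last vowel to 'u'.
So kuplenet → kuplenetovi.

kuplenetovi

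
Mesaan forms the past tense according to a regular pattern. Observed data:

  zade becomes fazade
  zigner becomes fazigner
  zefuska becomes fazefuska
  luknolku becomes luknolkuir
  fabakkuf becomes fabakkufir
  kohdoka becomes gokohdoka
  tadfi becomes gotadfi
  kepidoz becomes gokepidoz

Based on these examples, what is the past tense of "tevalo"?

gotevalo

"tevalo" begins with t-. The one such stem in the data (tadfi → gotadfi) adds the prefix go-, so the same rule applies.
So tevalo → gotevalo.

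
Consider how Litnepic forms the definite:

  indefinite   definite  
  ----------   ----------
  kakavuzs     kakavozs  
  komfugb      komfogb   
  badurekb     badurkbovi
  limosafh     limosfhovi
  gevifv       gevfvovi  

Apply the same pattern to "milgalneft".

milgalnftovi

komfugb and badurekb both end in -b yet inflect differently (komfogb, badurkbovi), so the final letter is not what conditions the rule; the second-to-last letter is.
"milgalneft" has second-to-last letter 'f'. The stems whose second-to-last letter is 'f' (limosafh → limosfhovi, gevifv → gevfvovi) delete the last vowel and add -ovi.
So milgalneft → milgalnftovi.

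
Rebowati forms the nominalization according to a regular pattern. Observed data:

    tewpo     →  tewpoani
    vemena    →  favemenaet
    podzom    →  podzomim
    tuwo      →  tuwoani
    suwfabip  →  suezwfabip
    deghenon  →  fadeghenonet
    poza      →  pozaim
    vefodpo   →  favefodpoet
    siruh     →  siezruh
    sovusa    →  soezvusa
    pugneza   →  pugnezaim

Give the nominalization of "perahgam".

sovusa and pugneza both end in -a yet inflect differently (soezvusa, pugnezaim), so the final letter is not what conditions the rule; the first letter is.
"perahgam" begins with p-. The stems beginning with p- (pugneza → pugnezaim, podzom → podzomim, poza → pozaim) add -im.
So perahgam → perahgamim.

perahgamim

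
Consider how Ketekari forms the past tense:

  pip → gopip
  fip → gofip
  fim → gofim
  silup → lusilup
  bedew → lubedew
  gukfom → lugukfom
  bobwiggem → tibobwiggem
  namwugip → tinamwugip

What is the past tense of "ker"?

pip and silup both end in -p yet inflect differently (gopip, lusilup), so the final letter is not what conditions the rule; the number of vowels is.
"ker" has 1 vowel. The stems with 1 vowel (pip → gopip, fip → gofip, fim → gofim) add the prefix go-.
The other patterns: stems with 2 vowels add the prefix lu-; stems with 3 vowels add the prefix ti-.
So ker → goker.

goker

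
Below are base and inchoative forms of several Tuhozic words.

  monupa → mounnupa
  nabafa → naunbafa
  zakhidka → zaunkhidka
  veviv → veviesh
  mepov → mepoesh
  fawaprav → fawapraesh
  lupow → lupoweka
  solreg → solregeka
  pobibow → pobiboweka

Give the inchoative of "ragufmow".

ragufmoweka

"ragufmow" ends in -w. The stems ending in -w (lupow → lupoweka, pobibow → pobiboweka) add -eka.
The other patterns: stems ending in -a insert -un- after the first vowel; stems ending in -v drop the final letter and add -esh.
So ragufmow → ragufmoweka.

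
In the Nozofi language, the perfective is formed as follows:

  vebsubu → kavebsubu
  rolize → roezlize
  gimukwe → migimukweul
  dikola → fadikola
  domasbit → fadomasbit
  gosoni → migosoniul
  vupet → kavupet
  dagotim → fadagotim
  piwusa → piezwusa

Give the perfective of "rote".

"rote" begins with r-. The one such stem in the data (rolize → roezlize) inserts -ez- after the first vowel (as does piwusa), so the same rule applies.
So rote → roezte.

roezte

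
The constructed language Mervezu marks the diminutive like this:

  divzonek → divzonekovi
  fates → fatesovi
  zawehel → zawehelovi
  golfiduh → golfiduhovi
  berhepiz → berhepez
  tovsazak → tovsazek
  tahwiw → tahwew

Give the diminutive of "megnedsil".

divzonek and tovsazak both end in -k yet inflect differently (divzonekovi, tovsazek), so the final letter is not what conditions the rule; the last vowel is.
"megnedsil" has last vowel 'i'. The stems whose last vowel is 'i' (berhepiz → berhepez, tahwiw → tahwew) change the last vowel to 'e'.
So megnedsil → megnedsel.

megnedsel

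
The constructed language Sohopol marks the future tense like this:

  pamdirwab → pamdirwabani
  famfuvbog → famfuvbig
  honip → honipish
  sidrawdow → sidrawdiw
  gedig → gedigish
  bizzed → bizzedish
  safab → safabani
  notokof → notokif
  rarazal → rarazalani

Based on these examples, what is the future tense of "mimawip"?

gedig and famfuvbog both end in -g yet inflect differently (gedigish, famfuvbig), so the final letter is not what conditions the rule; the last vowel is.
"mimawip" has last vowel 'i'. The stems whose last vowel is 'i' (gedig → gedigish, honip → honipish) add -ish.
The other patterns: stems whose last vowel is 'o' change the last vowel to 'i'; stems whose last vowel is 'a' add -ani.
So mimawip → mimawipish.

mimawipish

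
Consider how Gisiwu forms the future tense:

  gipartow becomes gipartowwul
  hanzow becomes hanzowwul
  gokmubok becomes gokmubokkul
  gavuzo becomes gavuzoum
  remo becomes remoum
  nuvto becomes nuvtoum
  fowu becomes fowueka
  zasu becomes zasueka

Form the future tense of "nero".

neroum

"nero" ends in -o. The stems ending in -o (gavuzo → gavuzoum, remo → remoum, nuvto → nuvtoum) add -um.
So nero → neroum.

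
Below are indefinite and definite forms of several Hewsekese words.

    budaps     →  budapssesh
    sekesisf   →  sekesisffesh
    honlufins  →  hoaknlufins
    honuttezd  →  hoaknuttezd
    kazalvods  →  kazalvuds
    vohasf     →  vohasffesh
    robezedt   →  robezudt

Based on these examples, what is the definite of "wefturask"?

wefturaskkesh

kazalvods and budaps both end in -s yet inflect differently (kazalvuds, budapssesh), so the final letter is not what conditions the rule; the second-to-last letter is.
"wefturask" has second-to-last letter 's'. The stems whose second-to-last letter is 's' (sekesisf → sekesisffesh, vohasf → vohasffesh) double the final consonant and add -esh.
So wefturask → wefturaskkesh.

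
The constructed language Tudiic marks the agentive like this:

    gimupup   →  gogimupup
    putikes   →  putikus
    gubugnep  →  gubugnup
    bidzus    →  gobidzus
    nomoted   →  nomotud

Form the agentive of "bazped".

putikes and bidzus both end in -s yet inflect differently (putikus, gobidzus), so the final letter is not what conditions the rule; the last vowel is.
"bazped" has last vowel 'e'. The stems whose last vowel is 'e' (gubugnep → gubugnup, putikes → putikus, nomoted → nomotud) change the last vowel to 'u'.
So bazped → bazpud.

bazpud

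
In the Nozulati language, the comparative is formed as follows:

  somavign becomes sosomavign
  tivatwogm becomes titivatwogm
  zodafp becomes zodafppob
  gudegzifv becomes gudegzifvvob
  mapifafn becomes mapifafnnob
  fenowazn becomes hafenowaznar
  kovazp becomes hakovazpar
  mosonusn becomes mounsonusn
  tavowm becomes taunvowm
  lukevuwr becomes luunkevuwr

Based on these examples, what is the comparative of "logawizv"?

"logawizv" has second-to-last letter 'z'. The stems whose second-to-last letter is 'z' (fenowazn → hafenowaznar, kovazp → hakovazpar) add ha- … -ar around the stem.
So logawizv → halogawizvar.

halogawizvar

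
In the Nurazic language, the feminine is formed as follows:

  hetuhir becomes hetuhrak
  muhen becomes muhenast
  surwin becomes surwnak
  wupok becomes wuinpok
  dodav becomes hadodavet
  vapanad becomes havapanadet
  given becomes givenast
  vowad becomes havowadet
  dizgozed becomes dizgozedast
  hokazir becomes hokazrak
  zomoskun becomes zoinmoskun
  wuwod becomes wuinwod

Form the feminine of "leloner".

lelonerast

"leloner" has last vowel 'e'. The stems whose last vowel is 'e' (dizgozed → dizgozedast, muhen → muhenast, given → givenast) add -ast.
So leloner → lelonerast.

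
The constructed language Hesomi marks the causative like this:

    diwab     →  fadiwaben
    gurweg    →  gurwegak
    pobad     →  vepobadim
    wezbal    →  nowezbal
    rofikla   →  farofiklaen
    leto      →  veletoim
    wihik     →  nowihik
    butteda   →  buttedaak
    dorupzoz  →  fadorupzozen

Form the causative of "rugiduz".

farugiduzen

"rugiduz" begins with r-. The one such stem in the data (rofikla → farofiklaen) adds fa- … -en around the stem, so the same rule applies.
The other patterns: stems beginning with w- add the prefix no-; stems beginning with l- or p- add ve- … -im around the stem; stems beginning with b- or g- add -ak.
So rugiduz → farugiduzen.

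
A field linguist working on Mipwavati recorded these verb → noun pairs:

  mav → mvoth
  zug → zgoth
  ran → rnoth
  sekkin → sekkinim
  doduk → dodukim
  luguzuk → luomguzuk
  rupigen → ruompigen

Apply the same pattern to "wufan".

ran and sekkin both end in -n yet inflect differently (rnoth, sekkinim), so the final letter is not what conditions the rule; the number of vowels is.
"wufan" has 2 vowels. The stems with 2 vowels (sekkin → sekkinim, doduk → dodukim) add -im.
The other patterns: stems with 1 vowel delete the last vowel and add -oth; stems with 3 vowels insert -om- after the first vowel.
So wufan → wufanim.

wufanim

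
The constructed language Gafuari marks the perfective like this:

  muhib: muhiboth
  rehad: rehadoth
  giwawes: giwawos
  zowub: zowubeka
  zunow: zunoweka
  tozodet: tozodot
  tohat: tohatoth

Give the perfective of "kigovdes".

"kigovdes" has last vowel 'e'. The stems whose last vowel is 'e' (giwawes → giwawos, tozodet → tozodot) change the last vowel to 'o'.
The other patterns: stems whose last vowel is 'a' or 'i' add -oth; stems whose last vowel is 'o' or 'u' add -eka.
So kigovdes → kigovdos.

kigovdos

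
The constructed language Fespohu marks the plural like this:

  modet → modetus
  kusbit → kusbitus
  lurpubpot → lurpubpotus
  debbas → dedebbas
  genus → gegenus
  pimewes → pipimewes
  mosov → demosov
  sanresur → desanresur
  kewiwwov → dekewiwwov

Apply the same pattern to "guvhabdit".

modet and pimewes both have last vowel 'e' yet inflect differently (modetus, pipimewes), so the last vowel is not what conditions the rule; the final letter is.
"guvhabdit" ends in -t. The stems ending in -t (modet → modetus, kusbit → kusbitus, lurpubpot → lurpubpotus) add -us.
So guvhabdit → guvhabditus.

guvhabditus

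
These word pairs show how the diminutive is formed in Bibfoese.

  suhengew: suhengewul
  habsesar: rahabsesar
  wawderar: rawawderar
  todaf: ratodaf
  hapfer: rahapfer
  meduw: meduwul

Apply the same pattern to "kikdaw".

suhengew and hapfer both have last vowel 'e' yet inflect differently (suhengewul, rahapfer), so the last vowel is not what conditions the rule; the final letter is.
"kikdaw" ends in -w. The stems ending in -w (suhengew → suhengewul, meduw → meduwul) add -ul.
So kikdaw → kikdawul.

kikdawul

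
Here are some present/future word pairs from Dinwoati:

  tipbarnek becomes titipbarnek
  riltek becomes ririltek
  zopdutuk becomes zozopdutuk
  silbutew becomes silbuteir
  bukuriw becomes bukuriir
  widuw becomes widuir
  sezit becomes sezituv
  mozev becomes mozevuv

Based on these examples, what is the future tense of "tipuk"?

titipuk

tipbarnek and silbutew both have last vowel 'e' yet inflect differently (titipbarnek, silbuteir), so the last vowel is not what conditions the rule; the final letter is.
"tipuk" ends in -k. The stems ending in -k (tipbarnek → titipbarnek, riltek → ririltek, zopdutuk → zozopdutuk) repeat the first consonant+vowel as a prefix.
The other patterns: stems ending in -w drop the final letter and add -ir; stems ending in -t or -v add -uv.
So tipuk → titipuk.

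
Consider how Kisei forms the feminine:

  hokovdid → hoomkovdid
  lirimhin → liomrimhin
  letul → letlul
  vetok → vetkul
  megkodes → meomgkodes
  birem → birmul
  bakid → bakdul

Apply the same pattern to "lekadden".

"lekadden" has 3 vowels. The stems with 3 vowels (hokovdid → hoomkovdid, lirimhin → liomrimhin, megkodes → meomgkodes) insert -om- after the first vowel.
So lekadden → leomkadden.

leomkadden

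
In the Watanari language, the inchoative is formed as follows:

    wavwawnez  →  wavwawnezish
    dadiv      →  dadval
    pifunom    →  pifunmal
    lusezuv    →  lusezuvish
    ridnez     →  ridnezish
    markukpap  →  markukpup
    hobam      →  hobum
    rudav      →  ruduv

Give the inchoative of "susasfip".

susasfpal

rudav and lusezuv both end in -v yet inflect differently (ruduv, lusezuvish), so the final letter is not what conditions the rule; the last vowel is.
"susasfip" has last vowel 'i'. The one such stem in the data (dadiv → dadval) deletes the last vowel and adds -al (as does pifunom), so the same rule applies.
So susasfip → susasfpal.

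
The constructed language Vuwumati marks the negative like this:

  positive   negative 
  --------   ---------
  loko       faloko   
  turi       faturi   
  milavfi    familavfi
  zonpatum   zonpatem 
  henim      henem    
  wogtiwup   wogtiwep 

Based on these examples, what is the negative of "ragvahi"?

turi and henim both have last vowel 'i' yet inflect differently (faturi, henem), so the last vowel is not what conditions the rule; whether the stem ends in a vowel or a consonant is.
"ragvahi" ends in a vowel. The stems ending in a vowel (loko → faloko, turi → faturi, milavfi → familavfi) add the prefix fa-.
So ragvahi → faragvahi.

faragvahi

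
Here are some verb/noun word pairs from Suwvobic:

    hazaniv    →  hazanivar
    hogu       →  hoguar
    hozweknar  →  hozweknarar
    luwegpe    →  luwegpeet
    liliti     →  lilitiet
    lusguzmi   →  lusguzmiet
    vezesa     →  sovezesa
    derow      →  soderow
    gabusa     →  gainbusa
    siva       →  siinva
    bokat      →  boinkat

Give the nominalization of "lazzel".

vezesa and gabusa both end in -a yet inflect differently (sovezesa, gainbusa), so the final letter is not what conditions the rule; the first letter is.
"lazzel" begins with l-. The stems beginning with l- (luwegpe → luwegpeet, liliti → lilitiet, lusguzmi → lusguzmiet) add -et.
The other patterns: stems beginning with h- add -ar; stems beginning with d- or v- add the prefix so-; stems beginning with b-, g- or s- insert -in- after the first vowel.
So lazzel → lazzelet.

lazzelet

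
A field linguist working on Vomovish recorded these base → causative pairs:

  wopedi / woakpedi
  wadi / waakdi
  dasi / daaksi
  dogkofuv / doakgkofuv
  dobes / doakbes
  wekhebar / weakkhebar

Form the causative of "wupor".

wuakpor

Every pair shown (wopedi → woakpedi, wadi → waakdi, dasi → daaksi, …) follows the same rule: insert -ak- after the first vowel.
So wupor → wuakpor.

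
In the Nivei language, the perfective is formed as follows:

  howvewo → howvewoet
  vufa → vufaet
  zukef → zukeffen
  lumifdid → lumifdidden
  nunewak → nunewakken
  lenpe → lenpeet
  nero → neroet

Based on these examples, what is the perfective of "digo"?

digoet

"digo" ends in a vowel. The stems ending in a vowel (vufa → vufaet, lenpe → lenpeet, howvewo → howvewoet) add -et.
The other pattern: stems ending in a consonant double the final consonant and add -en.
So digo → digoet.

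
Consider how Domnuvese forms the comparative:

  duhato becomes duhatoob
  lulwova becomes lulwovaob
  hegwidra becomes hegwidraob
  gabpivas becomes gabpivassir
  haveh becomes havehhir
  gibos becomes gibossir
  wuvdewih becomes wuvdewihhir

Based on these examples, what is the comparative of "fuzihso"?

fuzihsoob

"fuzihso" ends in a vowel. The stems ending in a vowel (duhato → duhatoob, lulwova → lulwovaob, hegwidra → hegwidraob) add -ob.
The other pattern: stems ending in a consonant double the final consonant and add -ir.
So fuzihso → fuzihsoob.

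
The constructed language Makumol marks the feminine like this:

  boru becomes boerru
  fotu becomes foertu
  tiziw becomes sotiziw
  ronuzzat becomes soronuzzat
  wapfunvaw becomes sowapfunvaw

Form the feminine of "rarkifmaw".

fotu and tiziw both have 2 vowels yet inflect differently (foertu, sotiziw), so the number of vowels is not what conditions the rule; whether the stem ends in a vowel or a consonant is.
"rarkifmaw" ends in a consonant. The stems ending in a consonant (ronuzzat → soronuzzat, tiziw → sotiziw, wapfunvaw → sowapfunvaw) add the prefix so-.
The other pattern: stems ending in a vowel insert -er- after the first vowel.
So rarkifmaw → sorarkifmaw.

sorarkifmaw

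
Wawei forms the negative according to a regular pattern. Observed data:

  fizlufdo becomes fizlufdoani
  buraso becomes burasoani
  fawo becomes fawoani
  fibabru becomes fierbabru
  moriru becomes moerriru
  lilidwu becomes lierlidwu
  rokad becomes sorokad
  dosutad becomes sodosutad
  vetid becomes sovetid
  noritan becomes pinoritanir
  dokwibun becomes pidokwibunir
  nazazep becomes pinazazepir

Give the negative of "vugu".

vuergu

rokad and noritan both have last vowel 'a' yet inflect differently (sorokad, pinoritanir), so the last vowel is not what conditions the rule; the final letter is.
"vugu" ends in -u. The stems ending in -u (fibabru → fierbabru, moriru → moerriru, lilidwu → lierlidwu) insert -er- after the first vowel.
The other patterns: stems ending in -o add -ani; stems ending in -d add the prefix so-; stems ending in -n or -p add pi- … -ir around the stem.
So vugu → vuergu.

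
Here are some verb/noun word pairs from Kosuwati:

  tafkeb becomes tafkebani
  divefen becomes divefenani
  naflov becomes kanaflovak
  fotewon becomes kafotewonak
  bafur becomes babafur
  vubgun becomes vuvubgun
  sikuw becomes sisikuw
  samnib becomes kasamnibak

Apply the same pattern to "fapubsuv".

fafapubsuv

vubgun and divefen both end in -n yet inflect differently (vuvubgun, divefenani), so the final letter is not what conditions the rule; the last vowel is.
"fapubsuv" has last vowel 'u'. The stems whose last vowel is 'u' (vubgun → vuvubgun, sikuw → sisikuw, bafur → babafur) repeat the first consonant+vowel as a prefix.
The other patterns: stems whose last vowel is 'e' add -ani; stems whose last vowel is 'i' or 'o' add ka- … -ak around the stem.
So fapubsuv → fafapubsuv.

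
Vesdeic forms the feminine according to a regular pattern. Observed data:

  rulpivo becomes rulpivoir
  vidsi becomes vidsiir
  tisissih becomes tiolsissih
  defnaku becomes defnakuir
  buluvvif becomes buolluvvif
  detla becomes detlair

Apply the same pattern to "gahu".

gahuir

vidsi and buluvvif both have last vowel 'i' yet inflect differently (vidsiir, buolluvvif), so the last vowel is not what conditions the rule; whether the stem ends in a vowel or a consonant is.
"gahu" ends in a vowel. The stems ending in a vowel (rulpivo → rulpivoir, defnaku → defnakuir, vidsi → vidsiir) add -ir.
So gahu → gahuir.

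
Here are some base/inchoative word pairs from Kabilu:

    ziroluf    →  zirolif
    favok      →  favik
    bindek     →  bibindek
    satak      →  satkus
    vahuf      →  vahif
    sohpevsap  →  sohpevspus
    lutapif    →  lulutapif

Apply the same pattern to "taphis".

tataphis

favok and satak both end in -k yet inflect differently (favik, satkus), so the final letter is not what conditions the rule; the last vowel is.
"taphis" has last vowel 'i'. The one such stem in the data (lutapif → lulutapif) repeats the first consonant+vowel as a prefix (as does bindek), so the same rule applies.
So taphis → tataphis.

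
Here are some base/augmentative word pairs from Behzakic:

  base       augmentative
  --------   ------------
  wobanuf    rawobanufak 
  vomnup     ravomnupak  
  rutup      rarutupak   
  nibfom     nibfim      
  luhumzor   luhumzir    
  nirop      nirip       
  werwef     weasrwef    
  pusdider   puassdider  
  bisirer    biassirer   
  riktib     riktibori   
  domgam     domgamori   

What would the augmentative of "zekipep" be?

vomnup and nirop both end in -p yet inflect differently (ravomnupak, nirip), so the final letter is not what conditions the rule; the last vowel is.
"zekipep" has last vowel 'e'. The stems whose last vowel is 'e' (werwef → weasrwef, pusdider → puassdider, bisirer → biassirer) insert -as- after the first vowel.
The other patterns: stems whose last vowel is 'u' add ra- … -ak around the stem; stems whose last vowel is 'o' change the last vowel to 'i'; stems whose last vowel is 'a' or 'i' add -ori.
So zekipep → zeaskipep.

zeaskipep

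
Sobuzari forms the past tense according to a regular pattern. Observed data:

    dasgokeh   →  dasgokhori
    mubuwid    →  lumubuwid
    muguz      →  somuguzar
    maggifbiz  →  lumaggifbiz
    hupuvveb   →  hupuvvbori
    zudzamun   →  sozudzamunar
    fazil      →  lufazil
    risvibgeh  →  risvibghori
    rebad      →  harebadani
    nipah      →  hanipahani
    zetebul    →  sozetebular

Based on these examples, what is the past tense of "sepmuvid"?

lusepmuvid

muguz and maggifbiz both end in -z yet inflect differently (somuguzar, lumaggifbiz), so the final letter is not what conditions the rule; the last vowel is.
"sepmuvid" has last vowel 'i'. The stems whose last vowel is 'i' (maggifbiz → lumaggifbiz, mubuwid → lumubuwid, fazil → lufazil) add the prefix lu-.
The other patterns: stems whose last vowel is 'a' add ha- … -ani around the stem; stems whose last vowel is 'u' add so- … -ar around the stem; stems whose last vowel is 'e' delete the last vowel and add -ori.
So sepmuvid → lusepmuvid.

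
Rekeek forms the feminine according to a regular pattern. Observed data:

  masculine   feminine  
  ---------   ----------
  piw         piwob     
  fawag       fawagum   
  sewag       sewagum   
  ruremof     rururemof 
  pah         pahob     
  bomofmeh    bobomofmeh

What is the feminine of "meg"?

pah and bomofmeh both end in -h yet inflect differently (pahob, bobomofmeh), so the final letter is not what conditions the rule; the number of vowels is.
"meg" has 1 vowel. The stems with 1 vowel (pah → pahob, piw → piwob) add -ob.
The other patterns: stems with 2 vowels add -um; stems with 3 vowels repeat the first consonant+vowel as a prefix.
So meg → megob.

megob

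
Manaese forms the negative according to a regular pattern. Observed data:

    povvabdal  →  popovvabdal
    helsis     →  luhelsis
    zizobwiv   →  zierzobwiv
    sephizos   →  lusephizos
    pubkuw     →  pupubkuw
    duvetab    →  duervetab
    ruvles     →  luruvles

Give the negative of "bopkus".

lubopkus

helsis and zizobwiv both have last vowel 'i' yet inflect differently (luhelsis, zierzobwiv), so the last vowel is not what conditions the rule; the final letter is.
"bopkus" ends in -s. The stems ending in -s (helsis → luhelsis, sephizos → lusephizos, ruvles → luruvles) add the prefix lu-.
The other patterns: stems ending in -l or -w repeat the first consonant+vowel as a prefix; stems ending in -b or -v insert -er- after the first vowel.
So bopkus → lubopkus.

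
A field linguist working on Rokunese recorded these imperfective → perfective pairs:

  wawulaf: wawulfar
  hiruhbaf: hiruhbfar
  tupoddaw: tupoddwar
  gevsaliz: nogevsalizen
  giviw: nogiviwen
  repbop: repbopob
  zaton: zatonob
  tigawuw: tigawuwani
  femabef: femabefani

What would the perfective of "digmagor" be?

digmagorob

"digmagor" has last vowel 'o'. The stems whose last vowel is 'o' (repbop → repbopob, zaton → zatonob) add -ob.
The other patterns: stems whose last vowel is 'a' delete the last vowel and add -ar; stems whose last vowel is 'i' add no- … -en around the stem; stems whose last vowel is 'e' or 'u' add -ani.
So digmagor → digmagorob.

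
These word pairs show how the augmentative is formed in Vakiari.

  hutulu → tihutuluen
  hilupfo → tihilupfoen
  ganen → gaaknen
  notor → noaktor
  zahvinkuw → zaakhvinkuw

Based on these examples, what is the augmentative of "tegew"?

teakgew

hilupfo and notor both have last vowel 'o' yet inflect differently (tihilupfoen, noaktor), so the last vowel is not what conditions the rule; whether the stem ends in a vowel or a consonant is.
"tegew" ends in a consonant. The stems ending in a consonant (ganen → gaaknen, notor → noaktor, zahvinkuw → zaakhvinkuw) insert -ak- after the first vowel.
So tegew → teakgew.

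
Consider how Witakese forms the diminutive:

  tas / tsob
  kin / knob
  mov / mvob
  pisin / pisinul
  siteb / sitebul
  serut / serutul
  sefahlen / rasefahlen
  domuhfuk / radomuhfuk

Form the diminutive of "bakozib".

rabakozib

"bakozib" has 3 vowels. The stems with 3 vowels (sefahlen → rasefahlen, domuhfuk → radomuhfuk) add the prefix ra-.
The other patterns: stems with 1 vowel delete the last vowel and add -ob; stems with 2 vowels add -ul.
So bakozib → rabakozib.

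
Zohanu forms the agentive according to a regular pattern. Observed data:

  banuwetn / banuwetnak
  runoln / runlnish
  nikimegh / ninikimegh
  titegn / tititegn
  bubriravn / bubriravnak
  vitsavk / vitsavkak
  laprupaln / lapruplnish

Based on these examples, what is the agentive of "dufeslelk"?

"dufeslelk" has second-to-last letter 'l'. The stems whose second-to-last letter is 'l' (runoln → runlnish, laprupaln → lapruplnish) delete the last vowel and add -ish.
So dufeslelk → dufesllkish.

dufesllkish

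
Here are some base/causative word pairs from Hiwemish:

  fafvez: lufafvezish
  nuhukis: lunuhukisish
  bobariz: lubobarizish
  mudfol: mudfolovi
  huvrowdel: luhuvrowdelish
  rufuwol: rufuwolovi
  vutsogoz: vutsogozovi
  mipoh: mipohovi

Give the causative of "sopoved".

lusopovedish

vutsogoz and bobariz both end in -z yet inflect differently (vutsogozovi, lubobarizish), so the final letter is not what conditions the rule; the last vowel is.
"sopoved" has last vowel 'e'. The stems whose last vowel is 'e' (fafvez → lufafvezish, huvrowdel → luhuvrowdelish) add lu- … -ish around the stem.
So sopoved → lusopovedish.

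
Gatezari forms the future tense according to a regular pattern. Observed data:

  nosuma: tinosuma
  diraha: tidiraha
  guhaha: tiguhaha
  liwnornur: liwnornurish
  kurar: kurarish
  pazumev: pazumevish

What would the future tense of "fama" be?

tifama

nosuma and kurar both have last vowel 'a' yet inflect differently (tinosuma, kurarish), so the last vowel is not what conditions the rule; whether the stem ends in a vowel or a consonant is.
"fama" ends in a vowel. The stems ending in a vowel (nosuma → tinosuma, diraha → tidiraha, guhaha → tiguhaha) add the prefix ti-.
So fama → tifama.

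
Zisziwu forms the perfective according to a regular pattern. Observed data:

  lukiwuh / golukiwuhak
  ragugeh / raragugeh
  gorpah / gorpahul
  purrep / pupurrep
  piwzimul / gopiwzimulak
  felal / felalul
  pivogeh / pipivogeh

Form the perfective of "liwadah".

lukiwuh and ragugeh both end in -h yet inflect differently (golukiwuhak, raragugeh), so the final letter is not what conditions the rule; the last vowel is.
"liwadah" has last vowel 'a'. The stems whose last vowel is 'a' (felal → felalul, gorpah → gorpahul) add -ul.
The other patterns: stems whose last vowel is 'u' add go- … -ak around the stem; stems whose last vowel is 'e' repeat the first consonant+vowel as a prefix.
So liwadah → liwadahul.

liwadahul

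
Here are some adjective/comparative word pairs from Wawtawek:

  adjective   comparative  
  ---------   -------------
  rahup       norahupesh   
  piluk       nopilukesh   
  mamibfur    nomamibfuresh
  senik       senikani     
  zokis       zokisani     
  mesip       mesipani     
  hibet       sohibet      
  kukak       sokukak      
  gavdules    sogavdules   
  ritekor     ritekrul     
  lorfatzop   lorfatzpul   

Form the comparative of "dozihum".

"dozihum" has last vowel 'u'. The stems whose last vowel is 'u' (rahup → norahupesh, piluk → nopilukesh, mamibfur → nomamibfuresh) add no- … -esh around the stem.
The other patterns: stems whose last vowel is 'i' add -ani; stems whose last vowel is 'a' or 'e' add the prefix so-; stems whose last vowel is 'o' delete the last vowel and add -ul.
So dozihum → nodozihumesh.

nodozihumesh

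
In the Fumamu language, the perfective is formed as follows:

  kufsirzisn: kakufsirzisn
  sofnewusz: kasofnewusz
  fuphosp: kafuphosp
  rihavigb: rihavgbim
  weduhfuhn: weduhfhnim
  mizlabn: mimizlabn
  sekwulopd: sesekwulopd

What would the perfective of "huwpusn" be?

kufsirzisn and weduhfuhn both end in -n yet inflect differently (kakufsirzisn, weduhfhnim), so the final letter is not what conditions the rule; the second-to-last letter is.
"huwpusn" has second-to-last letter 's'. The stems whose second-to-last letter is 's' (kufsirzisn → kakufsirzisn, sofnewusz → kasofnewusz, fuphosp → kafuphosp) add the prefix ka-.
The other patterns: stems whose second-to-last letter is 'g' or 'h' delete the last vowel and add -im; stems whose second-to-last letter is 'b' or 'p' repeat the first consonant+vowel as a prefix.
So huwpusn → kahuwpusn.

kahuwpusn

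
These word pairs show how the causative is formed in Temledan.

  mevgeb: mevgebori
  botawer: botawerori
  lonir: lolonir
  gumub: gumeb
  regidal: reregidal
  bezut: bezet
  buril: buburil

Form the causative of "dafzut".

lonir and botawer both end in -r yet inflect differently (lolonir, botawerori), so the final letter is not what conditions the rule; the last vowel is.
"dafzut" has last vowel 'u'. The stems whose last vowel is 'u' (gumub → gumeb, bezut → bezet) change the last vowel to 'e'.
The other patterns: stems whose last vowel is 'a' or 'i' repeat the first consonant+vowel as a prefix; stems whose last vowel is 'e' add -ori.
So dafzut → dafzet.

dafzet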